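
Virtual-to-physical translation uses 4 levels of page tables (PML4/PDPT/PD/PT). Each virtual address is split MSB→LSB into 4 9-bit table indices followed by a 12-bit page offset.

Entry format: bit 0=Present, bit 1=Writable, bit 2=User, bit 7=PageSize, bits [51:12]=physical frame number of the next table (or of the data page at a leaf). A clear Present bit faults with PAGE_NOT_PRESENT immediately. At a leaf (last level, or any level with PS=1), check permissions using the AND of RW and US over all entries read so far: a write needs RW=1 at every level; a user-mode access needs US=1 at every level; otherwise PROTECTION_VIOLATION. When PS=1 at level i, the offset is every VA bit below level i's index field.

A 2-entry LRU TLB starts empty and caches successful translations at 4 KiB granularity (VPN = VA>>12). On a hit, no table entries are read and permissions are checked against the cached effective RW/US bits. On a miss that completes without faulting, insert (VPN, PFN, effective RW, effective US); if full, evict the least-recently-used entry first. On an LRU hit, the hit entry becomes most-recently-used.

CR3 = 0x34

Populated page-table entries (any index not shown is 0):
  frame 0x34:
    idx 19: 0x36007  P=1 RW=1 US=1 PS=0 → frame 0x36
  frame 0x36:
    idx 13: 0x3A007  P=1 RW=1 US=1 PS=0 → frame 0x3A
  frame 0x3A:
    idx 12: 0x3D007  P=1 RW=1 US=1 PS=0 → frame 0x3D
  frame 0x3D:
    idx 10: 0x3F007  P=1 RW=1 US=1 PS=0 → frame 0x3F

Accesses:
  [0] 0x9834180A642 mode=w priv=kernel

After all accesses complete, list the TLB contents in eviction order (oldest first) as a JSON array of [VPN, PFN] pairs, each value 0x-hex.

Walk each access:
#0 VA=0x9834180A642 (w,kernel):
  [0] read 0x34 idx=19: raw=0x36007 flags P=1 W=1 U=1 S=0
  [1] read 0x36 idx=13: raw=0x3A007 flags P=1 W=1 U=1 S=0
  [2] read 0x3A idx=12: raw=0x3D007 flags P=1 W=1 U=1 S=0
  [3] read 0x3D idx=10: raw=0x3F007 flags P=1 W=1 U=1 S=0
  ⇒ phys 0x3F642  [4 reads]

TLB: [["0x9834180A", "0x3F"]]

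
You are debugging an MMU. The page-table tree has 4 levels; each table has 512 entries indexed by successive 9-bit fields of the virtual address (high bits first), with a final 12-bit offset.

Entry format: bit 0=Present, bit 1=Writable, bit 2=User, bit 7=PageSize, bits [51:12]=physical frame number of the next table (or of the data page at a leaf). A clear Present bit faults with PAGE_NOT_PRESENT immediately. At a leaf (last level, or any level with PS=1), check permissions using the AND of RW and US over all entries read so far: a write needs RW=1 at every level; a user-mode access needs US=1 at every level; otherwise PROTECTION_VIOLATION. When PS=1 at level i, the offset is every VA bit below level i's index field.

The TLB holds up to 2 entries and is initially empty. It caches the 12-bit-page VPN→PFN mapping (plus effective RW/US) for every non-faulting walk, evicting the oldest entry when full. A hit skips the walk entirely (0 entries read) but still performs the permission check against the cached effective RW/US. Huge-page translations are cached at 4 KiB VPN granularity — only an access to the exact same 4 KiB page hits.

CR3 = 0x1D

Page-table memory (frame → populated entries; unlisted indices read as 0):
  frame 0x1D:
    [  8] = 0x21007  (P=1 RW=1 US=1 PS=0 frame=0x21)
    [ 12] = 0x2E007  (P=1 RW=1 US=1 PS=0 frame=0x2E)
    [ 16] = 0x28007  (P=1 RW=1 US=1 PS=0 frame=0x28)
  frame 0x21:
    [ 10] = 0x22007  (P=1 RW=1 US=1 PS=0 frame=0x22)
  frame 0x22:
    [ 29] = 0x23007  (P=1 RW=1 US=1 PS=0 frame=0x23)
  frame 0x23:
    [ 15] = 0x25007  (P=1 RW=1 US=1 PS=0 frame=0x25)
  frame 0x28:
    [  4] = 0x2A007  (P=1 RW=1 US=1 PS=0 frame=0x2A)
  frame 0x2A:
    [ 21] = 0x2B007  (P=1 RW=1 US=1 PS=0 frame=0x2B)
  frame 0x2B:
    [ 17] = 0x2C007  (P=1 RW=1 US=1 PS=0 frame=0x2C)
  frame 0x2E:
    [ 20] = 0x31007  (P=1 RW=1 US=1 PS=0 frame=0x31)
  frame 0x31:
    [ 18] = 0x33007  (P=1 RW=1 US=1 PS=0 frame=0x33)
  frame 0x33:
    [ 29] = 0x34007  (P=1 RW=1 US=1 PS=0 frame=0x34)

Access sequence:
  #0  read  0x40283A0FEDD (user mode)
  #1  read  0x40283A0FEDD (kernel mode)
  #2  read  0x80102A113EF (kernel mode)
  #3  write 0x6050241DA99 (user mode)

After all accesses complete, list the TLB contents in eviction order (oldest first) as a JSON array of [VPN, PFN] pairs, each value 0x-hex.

Walk each access:
#0 VA=0x40283A0FEDD (r,user):
  L0 @0x1D[8] → 0x21007  P=1,RW=1,US=1,PS=0
  L1 @0x21[10] → 0x22007  P=1,RW=1,US=1,PS=0
  L2 @0x22[29] → 0x23007  P=1,RW=1,US=1,PS=0
  L3 @0x23[15] → 0x25007  P=1,RW=1,US=1,PS=0
  ✓ 0x25EDD  — 4 lookups
#1 VA=0x40283A0FEDD (r,kernel):
  TLB hit vpn=0x40283A0F → PA=0x25EDD
#2 VA=0x80102A113EF (r,kernel):
  L0 @0x1D[16] → 0x28007  P=1,RW=1,US=1,PS=0
  L1 @0x28[4] → 0x2A007  P=1,RW=1,US=1,PS=0
  L2 @0x2A[21] → 0x2B007  P=1,RW=1,US=1,PS=0
  L3 @0x2B[17] → 0x2C007  P=1,RW=1,US=1,PS=0
  ✓ 0x2C3EF  — 4 lookups
#3 VA=0x6050241DA99 (w,user):
  L0 @0x1D[12] → 0x2E007  P=1,RW=1,US=1,PS=0
  L1 @0x2E[20] → 0x31007  P=1,RW=1,US=1,PS=0
  L2 @0x31[18] → 0x33007  P=1,RW=1,US=1,PS=0
  L3 @0x33[29] → 0x34007  P=1,RW=1,US=1,PS=0
  ✓ 0x34A99  — 4 lookups

TLB: [["0x80102A11", "0x2C"], ["0x6050241D", "0x34"]]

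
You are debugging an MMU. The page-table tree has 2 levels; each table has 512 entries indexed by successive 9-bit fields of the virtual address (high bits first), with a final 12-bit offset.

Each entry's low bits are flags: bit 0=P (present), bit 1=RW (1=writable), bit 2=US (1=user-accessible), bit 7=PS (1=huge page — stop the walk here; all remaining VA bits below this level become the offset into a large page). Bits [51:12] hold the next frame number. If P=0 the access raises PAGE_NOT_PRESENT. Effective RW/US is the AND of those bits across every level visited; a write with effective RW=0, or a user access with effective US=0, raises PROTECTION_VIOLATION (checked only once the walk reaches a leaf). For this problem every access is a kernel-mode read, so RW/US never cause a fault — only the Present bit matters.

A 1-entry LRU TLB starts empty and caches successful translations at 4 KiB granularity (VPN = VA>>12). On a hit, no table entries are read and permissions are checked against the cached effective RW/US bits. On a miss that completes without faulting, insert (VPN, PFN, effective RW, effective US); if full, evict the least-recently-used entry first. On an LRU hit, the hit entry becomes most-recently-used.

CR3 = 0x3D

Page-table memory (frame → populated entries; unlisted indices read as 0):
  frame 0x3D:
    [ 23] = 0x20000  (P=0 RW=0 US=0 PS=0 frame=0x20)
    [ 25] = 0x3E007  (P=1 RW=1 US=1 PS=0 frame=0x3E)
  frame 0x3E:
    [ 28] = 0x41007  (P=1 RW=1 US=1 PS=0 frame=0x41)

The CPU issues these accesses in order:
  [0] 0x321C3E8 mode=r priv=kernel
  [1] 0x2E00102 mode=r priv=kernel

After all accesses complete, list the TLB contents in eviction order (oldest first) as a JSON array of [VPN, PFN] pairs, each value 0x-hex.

Walk each access:
#0 VA=0x321C3E8 (r,kernel):
  L0 @0x3D[25] → 0x3E007  P=1,RW=1,US=1,PS=0
  L1 @0x3E[28] → 0x41007  P=1,RW=1,US=1,PS=0
  ⇒ phys 0x413E8  [2 reads]
#1 VA=0x2E00102 (r,kernel):
  L0 @0x3D[23] → 0x20000  P=0,RW=0,US=0,PS=0
  → PAGE_NOT_PRESENT  (1 entries read)

TLB: [["0x321C", "0x41"]]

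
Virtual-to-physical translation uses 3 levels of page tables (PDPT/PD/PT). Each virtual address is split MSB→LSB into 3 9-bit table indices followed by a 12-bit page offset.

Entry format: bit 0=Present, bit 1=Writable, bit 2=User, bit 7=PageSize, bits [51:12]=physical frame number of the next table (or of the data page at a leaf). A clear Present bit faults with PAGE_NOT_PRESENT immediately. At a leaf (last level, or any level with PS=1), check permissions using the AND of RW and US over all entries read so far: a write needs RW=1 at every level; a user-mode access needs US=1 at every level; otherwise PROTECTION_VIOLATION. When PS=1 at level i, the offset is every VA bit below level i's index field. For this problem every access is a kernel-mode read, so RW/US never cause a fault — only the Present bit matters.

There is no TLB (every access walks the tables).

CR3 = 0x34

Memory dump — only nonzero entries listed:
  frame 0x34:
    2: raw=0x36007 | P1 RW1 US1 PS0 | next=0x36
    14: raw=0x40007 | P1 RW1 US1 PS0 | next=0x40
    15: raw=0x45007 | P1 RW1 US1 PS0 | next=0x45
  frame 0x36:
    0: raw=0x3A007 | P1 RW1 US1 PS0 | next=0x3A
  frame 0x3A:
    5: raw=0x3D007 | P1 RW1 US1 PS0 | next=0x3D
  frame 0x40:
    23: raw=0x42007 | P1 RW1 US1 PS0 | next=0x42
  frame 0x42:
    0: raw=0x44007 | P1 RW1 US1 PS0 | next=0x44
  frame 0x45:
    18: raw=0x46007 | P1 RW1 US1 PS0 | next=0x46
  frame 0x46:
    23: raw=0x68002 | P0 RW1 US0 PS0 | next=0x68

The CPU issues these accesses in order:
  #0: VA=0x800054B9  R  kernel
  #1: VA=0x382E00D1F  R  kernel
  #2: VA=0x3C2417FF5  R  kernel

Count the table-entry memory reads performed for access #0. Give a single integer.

Trace:
#0 VA=0x800054B9 (r,kernel):
  lvl0: tbl 0x34, slot 2 ⇒ 0x36007 (P1/RW1/US1/PS0)
  lvl1: tbl 0x36, slot 0 ⇒ 0x3A007 (P1/RW1/US1/PS0)
  lvl2: tbl 0x3A, slot 5 ⇒ 0x3D007 (P1/RW1/US1/PS0)
  ⇒ phys 0x3D4B9  [3 reads]
#1 VA=0x382E00D1F (r,kernel):
  lvl0: tbl 0x34, slot 14 ⇒ 0x40007 (P1/RW1/US1/PS0)
  lvl1: tbl 0x40, slot 23 ⇒ 0x42007 (P1/RW1/US1/PS0)
  lvl2: tbl 0x42, slot 0 ⇒ 0x44007 (P1/RW1/US1/PS0)
  ⇒ phys 0x44D1F  [3 reads]
#2 VA=0x3C2417FF5 (r,kernel):
  lvl0: tbl 0x34, slot 15 ⇒ 0x45007 (P1/RW1/US1/PS0)
  lvl1: tbl 0x45, slot 18 ⇒ 0x46007 (P1/RW1/US1/PS0)
  lvl2: tbl 0x46, slot 23 ⇒ 0x68002 (P0/RW1/US0/PS0)
  ⇒ fault: PAGE_NOT_PRESENT  — 3 lookups

Entries read for #0: 3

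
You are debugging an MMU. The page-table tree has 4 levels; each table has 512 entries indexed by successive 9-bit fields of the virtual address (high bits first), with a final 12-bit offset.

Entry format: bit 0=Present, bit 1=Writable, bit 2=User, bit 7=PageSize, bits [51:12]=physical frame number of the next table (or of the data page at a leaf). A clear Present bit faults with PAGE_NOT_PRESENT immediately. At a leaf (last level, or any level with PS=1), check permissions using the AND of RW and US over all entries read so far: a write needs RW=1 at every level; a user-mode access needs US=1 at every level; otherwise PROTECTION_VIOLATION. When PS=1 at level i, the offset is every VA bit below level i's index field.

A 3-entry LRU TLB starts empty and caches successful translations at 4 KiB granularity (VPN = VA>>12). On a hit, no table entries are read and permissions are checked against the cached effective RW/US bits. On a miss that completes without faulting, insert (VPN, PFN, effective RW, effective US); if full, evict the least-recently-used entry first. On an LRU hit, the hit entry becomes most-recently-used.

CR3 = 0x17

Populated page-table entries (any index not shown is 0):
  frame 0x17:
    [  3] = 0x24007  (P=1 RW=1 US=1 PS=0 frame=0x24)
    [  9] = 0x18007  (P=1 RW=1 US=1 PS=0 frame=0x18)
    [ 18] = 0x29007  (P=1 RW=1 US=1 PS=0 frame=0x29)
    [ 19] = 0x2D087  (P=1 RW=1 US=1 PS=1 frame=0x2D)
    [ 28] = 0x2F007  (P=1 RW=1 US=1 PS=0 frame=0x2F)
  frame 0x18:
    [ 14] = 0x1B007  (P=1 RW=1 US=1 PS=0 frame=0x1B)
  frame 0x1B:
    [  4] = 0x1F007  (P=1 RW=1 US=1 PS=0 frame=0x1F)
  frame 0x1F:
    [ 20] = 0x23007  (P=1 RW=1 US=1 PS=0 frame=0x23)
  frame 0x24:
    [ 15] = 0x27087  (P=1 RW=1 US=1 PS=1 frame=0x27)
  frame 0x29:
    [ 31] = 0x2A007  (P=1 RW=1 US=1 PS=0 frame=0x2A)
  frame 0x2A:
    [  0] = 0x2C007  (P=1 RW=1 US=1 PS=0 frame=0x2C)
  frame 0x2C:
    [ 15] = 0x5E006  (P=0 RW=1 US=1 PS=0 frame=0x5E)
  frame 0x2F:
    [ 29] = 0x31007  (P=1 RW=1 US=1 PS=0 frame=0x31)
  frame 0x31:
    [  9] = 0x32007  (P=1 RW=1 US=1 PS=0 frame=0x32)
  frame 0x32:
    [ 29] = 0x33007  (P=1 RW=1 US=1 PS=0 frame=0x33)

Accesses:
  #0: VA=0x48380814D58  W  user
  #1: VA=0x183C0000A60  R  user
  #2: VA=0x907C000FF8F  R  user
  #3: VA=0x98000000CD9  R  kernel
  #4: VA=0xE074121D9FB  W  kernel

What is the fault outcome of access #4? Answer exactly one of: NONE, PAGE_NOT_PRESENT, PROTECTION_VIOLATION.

Walk each access:
#0 VA=0x48380814D58 (w,user):
  L0: frame=0x17 idx=9 entry=0x18007 [P=1 RW=1 US=1 PS=0]
  L1: frame=0x18 idx=14 entry=0x1B007 [P=1 RW=1 US=1 PS=0]
  L2: frame=0x1B idx=4 entry=0x1F007 [P=1 RW=1 US=1 PS=0]
  L3: frame=0x1F idx=20 entry=0x23007 [P=1 RW=1 US=1 PS=0]
  ⇒ phys 0x23D58  [4 reads]
#1 VA=0x183C0000A60 (r,user):
  L0: frame=0x17 idx=3 entry=0x24007 [P=1 RW=1 US=1 PS=0]
  L1: frame=0x24 idx=15 entry=0x27087 [P=1 RW=1 US=1 PS=1]
  ⇒ phys 0x27A60 (huge @L1)  [2 reads]
#2 VA=0x907C000FF8F (r,user):
  L0: frame=0x17 idx=18 entry=0x29007 [P=1 RW=1 US=1 PS=0]
  L1: frame=0x29 idx=31 entry=0x2A007 [P=1 RW=1 US=1 PS=0]
  L2: frame=0x2A idx=0 entry=0x2C007 [P=1 RW=1 US=1 PS=0]
  L3: frame=0x2C idx=15 entry=0x5E006 [P=0 RW=1 US=1 PS=0]
  → PAGE_NOT_PRESENT  (4 entries read)
#3 VA=0x98000000CD9 (r,kernel):
  L0: frame=0x17 idx=19 entry=0x2D087 [P=1 RW=1 US=1 PS=1]
  ⇒ phys 0x2DCD9 (huge @L0)  [1 reads]
#4 VA=0xE074121D9FB (w,kernel):
  L0: frame=0x17 idx=28 entry=0x2F007 [P=1 RW=1 US=1 PS=0]
  L1: frame=0x2F idx=29 entry=0x31007 [P=1 RW=1 US=1 PS=0]
  L2: frame=0x31 idx=9 entry=0x32007 [P=1 RW=1 US=1 PS=0]
  L3: frame=0x32 idx=29 entry=0x33007 [P=1 RW=1 US=1 PS=0]
  ⇒ phys 0x339FB  [4 reads]

Access #4 fault: NONE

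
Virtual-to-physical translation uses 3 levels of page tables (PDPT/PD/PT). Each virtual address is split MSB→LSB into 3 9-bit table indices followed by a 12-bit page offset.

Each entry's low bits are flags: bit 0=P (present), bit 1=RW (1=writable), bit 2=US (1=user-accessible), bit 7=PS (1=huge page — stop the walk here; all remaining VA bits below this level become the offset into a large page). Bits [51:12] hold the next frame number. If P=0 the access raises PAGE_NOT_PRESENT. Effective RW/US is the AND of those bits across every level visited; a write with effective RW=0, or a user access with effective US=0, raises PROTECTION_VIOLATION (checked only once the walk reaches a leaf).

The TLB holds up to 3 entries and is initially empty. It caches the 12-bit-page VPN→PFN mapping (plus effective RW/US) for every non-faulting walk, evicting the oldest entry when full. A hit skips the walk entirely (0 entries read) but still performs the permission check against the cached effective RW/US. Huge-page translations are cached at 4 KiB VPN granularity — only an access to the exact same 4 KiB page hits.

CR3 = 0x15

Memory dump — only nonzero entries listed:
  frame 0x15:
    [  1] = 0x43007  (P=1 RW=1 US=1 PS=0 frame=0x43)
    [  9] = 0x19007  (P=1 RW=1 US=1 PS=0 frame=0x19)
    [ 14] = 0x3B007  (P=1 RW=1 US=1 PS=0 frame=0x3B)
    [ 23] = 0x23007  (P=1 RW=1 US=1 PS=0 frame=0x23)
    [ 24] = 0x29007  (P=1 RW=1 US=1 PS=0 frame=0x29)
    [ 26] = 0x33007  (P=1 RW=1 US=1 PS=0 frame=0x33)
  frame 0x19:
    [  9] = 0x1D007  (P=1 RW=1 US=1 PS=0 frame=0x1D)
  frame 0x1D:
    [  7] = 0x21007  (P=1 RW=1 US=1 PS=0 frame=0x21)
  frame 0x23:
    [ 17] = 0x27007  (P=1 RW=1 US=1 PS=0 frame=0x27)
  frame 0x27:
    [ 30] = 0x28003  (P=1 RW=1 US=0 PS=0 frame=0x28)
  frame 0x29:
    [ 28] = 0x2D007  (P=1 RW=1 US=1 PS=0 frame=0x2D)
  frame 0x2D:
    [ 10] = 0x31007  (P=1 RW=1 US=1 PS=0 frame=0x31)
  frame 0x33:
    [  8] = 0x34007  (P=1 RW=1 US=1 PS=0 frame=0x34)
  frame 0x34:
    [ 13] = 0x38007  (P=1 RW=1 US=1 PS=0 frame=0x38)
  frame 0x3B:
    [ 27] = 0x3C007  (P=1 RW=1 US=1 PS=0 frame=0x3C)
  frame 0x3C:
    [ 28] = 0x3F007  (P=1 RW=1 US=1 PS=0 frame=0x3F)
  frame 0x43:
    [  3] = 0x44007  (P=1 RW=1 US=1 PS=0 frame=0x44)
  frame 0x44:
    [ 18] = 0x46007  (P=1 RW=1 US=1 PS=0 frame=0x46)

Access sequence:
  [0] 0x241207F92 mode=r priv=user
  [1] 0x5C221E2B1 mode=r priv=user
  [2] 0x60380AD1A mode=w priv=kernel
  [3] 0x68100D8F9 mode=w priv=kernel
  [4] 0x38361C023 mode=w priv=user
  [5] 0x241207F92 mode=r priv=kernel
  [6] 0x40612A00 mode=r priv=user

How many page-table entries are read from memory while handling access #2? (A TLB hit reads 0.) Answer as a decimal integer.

Walk each access:
#0 VA=0x241207F92 (r,user):
  lvl0: tbl 0x15, slot 9 ⇒ 0x19007 (P1/RW1/US1/PS0)
  lvl1: tbl 0x19, slot 9 ⇒ 0x1D007 (P1/RW1/US1/PS0)
  lvl2: tbl 0x1D, slot 7 ⇒ 0x21007 (P1/RW1/US1/PS0)
  ⇒ phys 0x21F92  [3 reads]
#1 VA=0x5C221E2B1 (r,user):
  lvl0: tbl 0x15, slot 23 ⇒ 0x23007 (P1/RW1/US1/PS0)
  lvl1: tbl 0x23, slot 17 ⇒ 0x27007 (P1/RW1/US1/PS0)
  lvl2: tbl 0x27, slot 30 ⇒ 0x28003 (P1/RW1/US0/PS0)
  ⇒ fault: PROTECTION_VIOLATION  — 3 lookups
#2 VA=0x60380AD1A (w,kernel):
  lvl0: tbl 0x15, slot 24 ⇒ 0x29007 (P1/RW1/US1/PS0)
  lvl1: tbl 0x29, slot 28 ⇒ 0x2D007 (P1/RW1/US1/PS0)
  lvl2: tbl 0x2D, slot 10 ⇒ 0x31007 (P1/RW1/US1/PS0)
  ⇒ phys 0x31D1A  [3 reads]
#3 VA=0x68100D8F9 (w,kernel):
  lvl0: tbl 0x15, slot 26 ⇒ 0x33007 (P1/RW1/US1/PS0)
  lvl1: tbl 0x33, slot 8 ⇒ 0x34007 (P1/RW1/US1/PS0)
  lvl2: tbl 0x34, slot 13 ⇒ 0x38007 (P1/RW1/US1/PS0)
  ⇒ phys 0x388F9  [3 reads]
#4 VA=0x38361C023 (w,user):
  lvl0: tbl 0x15, slot 14 ⇒ 0x3B007 (P1/RW1/US1/PS0)
  lvl1: tbl 0x3B, slot 27 ⇒ 0x3C007 (P1/RW1/US1/PS0)
  lvl2: tbl 0x3C, slot 28 ⇒ 0x3F007 (P1/RW1/US1/PS0)
  ⇒ phys 0x3F023  [3 reads]
#5 VA=0x241207F92 (r,kernel):
  lvl0: tbl 0x15, slot 9 ⇒ 0x19007 (P1/RW1/US1/PS0)
  lvl1: tbl 0x19, slot 9 ⇒ 0x1D007 (P1/RW1/US1/PS0)
  lvl2: tbl 0x1D, slot 7 ⇒ 0x21007 (P1/RW1/US1/PS0)
  ⇒ phys 0x21F92  [3 reads]
#6 VA=0x40612A00 (r,user):
  lvl0: tbl 0x15, slot 1 ⇒ 0x43007 (P1/RW1/US1/PS0)
  lvl1: tbl 0x43, slot 3 ⇒ 0x44007 (P1/RW1/US1/PS0)
  lvl2: tbl 0x44, slot 18 ⇒ 0x46007 (P1/RW1/US1/PS0)
  ⇒ phys 0x46A00  [3 reads]

Entries read for #2: 3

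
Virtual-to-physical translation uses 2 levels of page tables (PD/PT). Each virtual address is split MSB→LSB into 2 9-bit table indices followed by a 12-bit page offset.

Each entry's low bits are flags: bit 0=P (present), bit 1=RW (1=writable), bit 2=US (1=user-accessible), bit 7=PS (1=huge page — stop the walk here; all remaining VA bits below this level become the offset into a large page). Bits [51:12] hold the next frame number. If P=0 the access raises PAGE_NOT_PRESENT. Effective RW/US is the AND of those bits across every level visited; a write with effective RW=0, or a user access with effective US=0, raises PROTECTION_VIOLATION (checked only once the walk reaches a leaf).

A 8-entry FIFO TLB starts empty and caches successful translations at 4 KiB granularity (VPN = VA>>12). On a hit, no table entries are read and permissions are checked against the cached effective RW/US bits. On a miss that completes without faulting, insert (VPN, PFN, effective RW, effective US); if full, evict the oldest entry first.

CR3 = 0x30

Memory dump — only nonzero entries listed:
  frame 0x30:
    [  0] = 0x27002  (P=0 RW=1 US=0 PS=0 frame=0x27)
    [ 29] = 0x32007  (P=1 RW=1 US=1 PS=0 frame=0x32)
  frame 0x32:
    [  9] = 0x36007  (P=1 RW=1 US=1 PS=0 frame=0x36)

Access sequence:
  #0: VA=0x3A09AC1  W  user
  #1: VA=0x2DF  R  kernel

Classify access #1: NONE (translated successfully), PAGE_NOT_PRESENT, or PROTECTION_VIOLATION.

Per-access translation:
#0 VA=0x3A09AC1 (w,user):
  L0 @0x30[29] → 0x32007  P=1,RW=1,US=1,PS=0
  L1 @0x32[9] → 0x36007  P=1,RW=1,US=1,PS=0
  ✓ 0x36AC1  — 2 lookups
#1 VA=0x2DF (r,kernel):
  L0 @0x30[0] → 0x27002  P=0,RW=1,US=0,PS=0
  → PAGE_NOT_PRESENT  (1 entries read)

Access #1 fault: PAGE_NOT_PRESENT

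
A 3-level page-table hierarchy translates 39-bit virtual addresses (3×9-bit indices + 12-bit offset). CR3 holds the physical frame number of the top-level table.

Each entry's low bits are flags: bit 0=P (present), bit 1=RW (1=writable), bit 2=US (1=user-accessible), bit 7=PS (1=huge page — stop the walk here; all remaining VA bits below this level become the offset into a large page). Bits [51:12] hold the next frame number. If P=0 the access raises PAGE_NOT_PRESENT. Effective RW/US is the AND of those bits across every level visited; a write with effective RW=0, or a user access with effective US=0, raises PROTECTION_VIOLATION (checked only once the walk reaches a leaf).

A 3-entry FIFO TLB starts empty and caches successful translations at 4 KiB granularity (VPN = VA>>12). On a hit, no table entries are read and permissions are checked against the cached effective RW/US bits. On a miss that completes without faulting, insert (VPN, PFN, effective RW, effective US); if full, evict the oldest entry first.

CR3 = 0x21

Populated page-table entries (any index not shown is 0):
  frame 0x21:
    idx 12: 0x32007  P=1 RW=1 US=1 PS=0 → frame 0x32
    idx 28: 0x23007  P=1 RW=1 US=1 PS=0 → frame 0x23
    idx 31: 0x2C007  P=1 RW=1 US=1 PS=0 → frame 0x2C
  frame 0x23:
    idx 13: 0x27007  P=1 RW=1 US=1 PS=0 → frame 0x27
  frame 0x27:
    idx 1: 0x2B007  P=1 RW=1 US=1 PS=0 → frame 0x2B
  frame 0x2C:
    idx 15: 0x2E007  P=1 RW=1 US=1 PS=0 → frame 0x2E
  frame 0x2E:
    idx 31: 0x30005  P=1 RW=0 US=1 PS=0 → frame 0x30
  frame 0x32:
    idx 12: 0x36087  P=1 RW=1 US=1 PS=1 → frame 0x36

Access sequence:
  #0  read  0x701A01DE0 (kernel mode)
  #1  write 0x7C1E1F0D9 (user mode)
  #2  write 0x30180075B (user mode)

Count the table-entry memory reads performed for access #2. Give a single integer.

Per-access translation:
#0 VA=0x701A01DE0 (r,kernel):
  lvl0: tbl 0x21, slot 28 ⇒ 0x23007 (P1/RW1/US1/PS0)
  lvl1: tbl 0x23, slot 13 ⇒ 0x27007 (P1/RW1/US1/PS0)
  lvl2: tbl 0x27, slot 1 ⇒ 0x2B007 (P1/RW1/US1/PS0)
  ⇒ phys 0x2BDE0  [3 reads]
#1 VA=0x7C1E1F0D9 (w,user):
  lvl0: tbl 0x21, slot 31 ⇒ 0x2C007 (P1/RW1/US1/PS0)
  lvl1: tbl 0x2C, slot 15 ⇒ 0x2E007 (P1/RW1/US1/PS0)
  lvl2: tbl 0x2E, slot 31 ⇒ 0x30005 (P1/RW0/US1/PS0)
  ✗ PROTECTION_VIOLATION  [3 reads]
#2 VA=0x30180075B (w,user):
  lvl0: tbl 0x21, slot 12 ⇒ 0x32007 (P1/RW1/US1/PS0)
  lvl1: tbl 0x32, slot 12 ⇒ 0x36087 (P1/RW1/US1/PS1)
  ⇒ phys 0x3675B (huge @L1)  [2 reads]

Entries read for #2: 2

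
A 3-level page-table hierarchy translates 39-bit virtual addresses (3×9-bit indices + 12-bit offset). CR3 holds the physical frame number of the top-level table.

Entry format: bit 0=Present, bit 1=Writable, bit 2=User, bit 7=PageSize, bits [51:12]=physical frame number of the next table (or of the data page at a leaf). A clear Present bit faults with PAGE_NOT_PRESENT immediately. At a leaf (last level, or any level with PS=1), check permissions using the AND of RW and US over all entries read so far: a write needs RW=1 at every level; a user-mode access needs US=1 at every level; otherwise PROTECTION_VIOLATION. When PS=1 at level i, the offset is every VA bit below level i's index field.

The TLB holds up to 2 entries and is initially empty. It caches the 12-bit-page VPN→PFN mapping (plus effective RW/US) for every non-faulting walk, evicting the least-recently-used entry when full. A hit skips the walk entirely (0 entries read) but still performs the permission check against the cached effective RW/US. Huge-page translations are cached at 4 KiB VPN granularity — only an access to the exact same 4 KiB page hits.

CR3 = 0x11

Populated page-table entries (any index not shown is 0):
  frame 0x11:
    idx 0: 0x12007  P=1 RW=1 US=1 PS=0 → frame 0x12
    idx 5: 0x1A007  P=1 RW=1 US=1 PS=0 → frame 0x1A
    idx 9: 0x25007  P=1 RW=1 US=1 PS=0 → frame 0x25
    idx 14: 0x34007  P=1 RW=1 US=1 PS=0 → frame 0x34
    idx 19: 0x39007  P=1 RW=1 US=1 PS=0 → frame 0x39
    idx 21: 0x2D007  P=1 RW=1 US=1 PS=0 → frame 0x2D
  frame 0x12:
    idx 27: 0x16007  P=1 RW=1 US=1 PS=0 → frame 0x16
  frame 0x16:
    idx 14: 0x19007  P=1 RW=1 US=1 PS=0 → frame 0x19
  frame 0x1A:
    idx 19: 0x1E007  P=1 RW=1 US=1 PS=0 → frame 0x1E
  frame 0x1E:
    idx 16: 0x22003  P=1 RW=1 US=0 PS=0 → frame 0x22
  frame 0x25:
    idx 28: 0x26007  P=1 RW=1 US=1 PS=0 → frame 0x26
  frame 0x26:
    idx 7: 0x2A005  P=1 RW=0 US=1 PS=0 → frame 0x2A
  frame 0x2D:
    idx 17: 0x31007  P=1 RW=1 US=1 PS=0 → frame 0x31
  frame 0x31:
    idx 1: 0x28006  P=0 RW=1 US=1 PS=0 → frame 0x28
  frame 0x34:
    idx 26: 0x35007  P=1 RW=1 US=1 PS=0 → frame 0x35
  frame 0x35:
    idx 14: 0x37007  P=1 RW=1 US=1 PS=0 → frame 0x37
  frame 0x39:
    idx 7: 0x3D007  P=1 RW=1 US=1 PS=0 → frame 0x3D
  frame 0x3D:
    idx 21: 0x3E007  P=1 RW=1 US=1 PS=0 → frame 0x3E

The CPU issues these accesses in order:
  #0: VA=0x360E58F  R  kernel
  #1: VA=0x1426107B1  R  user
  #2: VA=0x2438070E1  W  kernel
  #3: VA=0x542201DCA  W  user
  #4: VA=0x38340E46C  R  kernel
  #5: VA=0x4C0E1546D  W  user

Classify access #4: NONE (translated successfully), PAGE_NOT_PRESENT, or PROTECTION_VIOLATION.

Trace:
#0 VA=0x360E58F (r,kernel):
  [0] read 0x11 idx=0: raw=0x12007 flags P=1 W=1 U=1 S=0
  [1] read 0x12 idx=27: raw=0x16007 flags P=1 W=1 U=1 S=0
  [2] read 0x16 idx=14: raw=0x19007 flags P=1 W=1 U=1 S=0
  ⇒ phys 0x1958F  [3 reads]
#1 VA=0x1426107B1 (r,user):
  [0] read 0x11 idx=5: raw=0x1A007 flags P=1 W=1 U=1 S=0
  [1] read 0x1A idx=19: raw=0x1E007 flags P=1 W=1 U=1 S=0
  [2] read 0x1E idx=16: raw=0x22003 flags P=1 W=1 U=0 S=0
  ✗ PROTECTION_VIOLATION  [3 reads]
#2 VA=0x2438070E1 (w,kernel):
  [0] read 0x11 idx=9: raw=0x25007 flags P=1 W=1 U=1 S=0
  [1] read 0x25 idx=28: raw=0x26007 flags P=1 W=1 U=1 S=0
  [2] read 0x26 idx=7: raw=0x2A005 flags P=1 W=0 U=1 S=0
  ✗ PROTECTION_VIOLATION  [3 reads]
#3 VA=0x542201DCA (w,user):
  [0] read 0x11 idx=21: raw=0x2D007 flags P=1 W=1 U=1 S=0
  [1] read 0x2D idx=17: raw=0x31007 flags P=1 W=1 U=1 S=0
  [2] read 0x31 idx=1: raw=0x28006 flags P=0 W=1 U=1 S=0
  ✗ PAGE_NOT_PRESENT  [3 reads]
#4 VA=0x38340E46C (r,kernel):
  [0] read 0x11 idx=14: raw=0x34007 flags P=1 W=1 U=1 S=0
  [1] read 0x34 idx=26: raw=0x35007 flags P=1 W=1 U=1 S=0
  [2] read 0x35 idx=14: raw=0x37007 flags P=1 W=1 U=1 S=0
  ⇒ phys 0x3746C  [3 reads]
#5 VA=0x4C0E1546D (w,user):
  [0] read 0x11 idx=19: raw=0x39007 flags P=1 W=1 U=1 S=0
  [1] read 0x39 idx=7: raw=0x3D007 flags P=1 W=1 U=1 S=0
  [2] read 0x3D idx=21: raw=0x3E007 flags P=1 W=1 U=1 S=0
  ⇒ phys 0x3E46D  [3 reads]

Access #4 fault: NONE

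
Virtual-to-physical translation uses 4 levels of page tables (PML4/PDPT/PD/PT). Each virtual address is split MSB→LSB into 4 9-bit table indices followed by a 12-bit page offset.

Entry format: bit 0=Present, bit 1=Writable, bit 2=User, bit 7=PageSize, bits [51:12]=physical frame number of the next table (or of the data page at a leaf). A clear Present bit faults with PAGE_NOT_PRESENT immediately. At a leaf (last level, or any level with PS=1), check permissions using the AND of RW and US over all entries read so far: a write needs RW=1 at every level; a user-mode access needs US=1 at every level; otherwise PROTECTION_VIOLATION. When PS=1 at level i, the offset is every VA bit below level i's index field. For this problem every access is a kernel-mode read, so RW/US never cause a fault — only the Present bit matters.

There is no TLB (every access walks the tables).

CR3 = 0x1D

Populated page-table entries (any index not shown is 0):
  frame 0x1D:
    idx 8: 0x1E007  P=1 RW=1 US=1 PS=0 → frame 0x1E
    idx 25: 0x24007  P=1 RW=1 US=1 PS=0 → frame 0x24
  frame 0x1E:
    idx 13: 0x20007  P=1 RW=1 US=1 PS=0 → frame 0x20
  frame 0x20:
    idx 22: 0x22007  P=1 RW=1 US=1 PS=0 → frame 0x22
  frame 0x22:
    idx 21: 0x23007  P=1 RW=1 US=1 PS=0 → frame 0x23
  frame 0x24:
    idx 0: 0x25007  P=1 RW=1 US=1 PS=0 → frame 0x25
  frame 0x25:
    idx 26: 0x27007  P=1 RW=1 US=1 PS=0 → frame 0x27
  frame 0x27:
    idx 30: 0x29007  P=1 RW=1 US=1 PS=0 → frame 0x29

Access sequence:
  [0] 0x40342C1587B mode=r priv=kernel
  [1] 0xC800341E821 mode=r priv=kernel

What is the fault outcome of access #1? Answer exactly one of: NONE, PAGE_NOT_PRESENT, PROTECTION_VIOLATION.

Trace:
#0 VA=0x40342C1587B (r,kernel):
  L0: frame=0x1D idx=8 entry=0x1E007 [P=1 RW=1 US=1 PS=0]
  L1: frame=0x1E idx=13 entry=0x20007 [P=1 RW=1 US=1 PS=0]
  L2: frame=0x20 idx=22 entry=0x22007 [P=1 RW=1 US=1 PS=0]
  L3: frame=0x22 idx=21 entry=0x23007 [P=1 RW=1 US=1 PS=0]
  → PA=0x2387B  (4 entries read)
#1 VA=0xC800341E821 (r,kernel):
  L0: frame=0x1D idx=25 entry=0x24007 [P=1 RW=1 US=1 PS=0]
  L1: frame=0x24 idx=0 entry=0x25007 [P=1 RW=1 US=1 PS=0]
  L2: frame=0x25 idx=26 entry=0x27007 [P=1 RW=1 US=1 PS=0]
  L3: frame=0x27 idx=30 entry=0x29007 [P=1 RW=1 US=1 PS=0]
  → PA=0x29821  (4 entries read)

Access #1 fault: NONE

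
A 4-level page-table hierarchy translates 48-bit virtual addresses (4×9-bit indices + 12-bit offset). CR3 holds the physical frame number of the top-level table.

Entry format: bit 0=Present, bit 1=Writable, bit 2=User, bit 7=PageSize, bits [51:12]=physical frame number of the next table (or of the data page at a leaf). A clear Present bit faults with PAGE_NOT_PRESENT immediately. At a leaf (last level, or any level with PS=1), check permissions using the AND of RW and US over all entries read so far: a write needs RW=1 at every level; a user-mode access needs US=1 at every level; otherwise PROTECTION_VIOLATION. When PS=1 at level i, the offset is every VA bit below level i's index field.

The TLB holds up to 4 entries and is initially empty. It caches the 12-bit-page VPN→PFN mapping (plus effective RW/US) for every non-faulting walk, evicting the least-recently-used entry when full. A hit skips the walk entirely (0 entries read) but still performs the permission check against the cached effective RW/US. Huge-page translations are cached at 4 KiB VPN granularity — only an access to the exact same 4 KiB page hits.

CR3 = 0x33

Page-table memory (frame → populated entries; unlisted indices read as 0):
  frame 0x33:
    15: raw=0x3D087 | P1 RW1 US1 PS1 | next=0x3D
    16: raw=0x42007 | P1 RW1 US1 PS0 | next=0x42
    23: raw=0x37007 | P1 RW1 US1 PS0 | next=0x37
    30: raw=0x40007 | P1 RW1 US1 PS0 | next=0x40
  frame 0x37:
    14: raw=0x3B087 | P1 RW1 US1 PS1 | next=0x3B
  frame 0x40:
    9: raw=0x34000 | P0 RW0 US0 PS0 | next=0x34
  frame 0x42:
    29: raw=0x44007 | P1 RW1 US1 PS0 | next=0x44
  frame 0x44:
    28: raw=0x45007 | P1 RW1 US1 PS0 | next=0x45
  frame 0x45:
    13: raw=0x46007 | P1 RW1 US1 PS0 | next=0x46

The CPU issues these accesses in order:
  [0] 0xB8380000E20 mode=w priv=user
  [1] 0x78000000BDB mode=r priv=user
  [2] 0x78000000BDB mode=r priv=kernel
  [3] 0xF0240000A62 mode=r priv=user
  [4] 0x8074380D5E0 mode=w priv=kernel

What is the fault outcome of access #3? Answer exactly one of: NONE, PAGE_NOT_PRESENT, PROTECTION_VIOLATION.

Trace:
#0 VA=0xB8380000E20 (w,user):
  lvl0: tbl 0x33, slot 23 ⇒ 0x37007 (P1/RW1/US1/PS0)
  lvl1: tbl 0x37, slot 14 ⇒ 0x3B087 (P1/RW1/US1/PS1)
  ✓ 0x3BE20 (huge @L1)  — 2 lookups
#1 VA=0x78000000BDB (r,user):
  lvl0: tbl 0x33, slot 15 ⇒ 0x3D087 (P1/RW1/US1/PS1)
  ✓ 0x3DBDB (huge @L0)  — 1 lookups
#2 VA=0x78000000BDB (r,kernel):
  TLB hit vpn=0x78000000 → PA=0x3DBDB
#3 VA=0xF0240000A62 (r,user):
  lvl0: tbl 0x33, slot 30 ⇒ 0x40007 (P1/RW1/US1/PS0)
  lvl1: tbl 0x40, slot 9 ⇒ 0x34000 (P0/RW0/US0/PS0)
  ✗ PAGE_NOT_PRESENT  [2 reads]
#4 VA=0x8074380D5E0 (w,kernel):
  lvl0: tbl 0x33, slot 16 ⇒ 0x42007 (P1/RW1/US1/PS0)
  lvl1: tbl 0x42, slot 29 ⇒ 0x44007 (P1/RW1/US1/PS0)
  lvl2: tbl 0x44, slot 28 ⇒ 0x45007 (P1/RW1/US1/PS0)
  lvl3: tbl 0x45, slot 13 ⇒ 0x46007 (P1/RW1/US1/PS0)
  ✓ 0x465E0  — 4 lookups

Access #3 fault: PAGE_NOT_PRESENT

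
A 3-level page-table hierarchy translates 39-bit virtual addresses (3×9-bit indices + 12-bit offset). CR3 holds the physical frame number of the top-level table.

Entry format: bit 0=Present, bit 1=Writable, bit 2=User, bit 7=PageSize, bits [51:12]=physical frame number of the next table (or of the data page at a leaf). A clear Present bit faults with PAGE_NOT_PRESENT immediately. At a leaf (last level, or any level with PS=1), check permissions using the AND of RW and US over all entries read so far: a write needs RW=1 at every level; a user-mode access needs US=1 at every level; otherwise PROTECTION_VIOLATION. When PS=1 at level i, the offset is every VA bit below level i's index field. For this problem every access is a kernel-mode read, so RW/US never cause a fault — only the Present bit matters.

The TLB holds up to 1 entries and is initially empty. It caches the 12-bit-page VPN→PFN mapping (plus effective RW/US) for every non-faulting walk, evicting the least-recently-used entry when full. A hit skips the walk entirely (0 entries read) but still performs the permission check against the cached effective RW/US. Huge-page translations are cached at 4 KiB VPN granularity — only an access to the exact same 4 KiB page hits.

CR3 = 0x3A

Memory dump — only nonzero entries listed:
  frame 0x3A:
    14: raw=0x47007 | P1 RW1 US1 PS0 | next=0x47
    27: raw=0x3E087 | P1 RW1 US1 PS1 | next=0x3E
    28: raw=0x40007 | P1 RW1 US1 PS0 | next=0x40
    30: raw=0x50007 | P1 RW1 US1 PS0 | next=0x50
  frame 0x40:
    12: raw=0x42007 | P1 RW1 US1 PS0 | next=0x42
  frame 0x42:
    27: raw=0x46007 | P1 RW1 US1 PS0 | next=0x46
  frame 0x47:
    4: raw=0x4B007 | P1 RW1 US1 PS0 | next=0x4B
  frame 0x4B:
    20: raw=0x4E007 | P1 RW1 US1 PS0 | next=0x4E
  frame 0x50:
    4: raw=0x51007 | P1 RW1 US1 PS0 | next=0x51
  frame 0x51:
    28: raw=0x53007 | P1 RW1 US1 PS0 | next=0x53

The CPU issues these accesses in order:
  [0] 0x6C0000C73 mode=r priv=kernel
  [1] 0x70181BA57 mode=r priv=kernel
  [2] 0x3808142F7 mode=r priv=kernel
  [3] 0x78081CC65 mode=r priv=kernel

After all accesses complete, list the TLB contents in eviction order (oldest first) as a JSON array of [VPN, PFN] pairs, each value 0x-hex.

Walk each access:
#0 VA=0x6C0000C73 (r,kernel):
  [0] read 0x3A idx=27: raw=0x3E087 flags P=1 W=1 U=1 S=1
  → PA=0x3EC73 (huge @L0)  (1 entries read)
#1 VA=0x70181BA57 (r,kernel):
  [0] read 0x3A idx=28: raw=0x40007 flags P=1 W=1 U=1 S=0
  [1] read 0x40 idx=12: raw=0x42007 flags P=1 W=1 U=1 S=0
  [2] read 0x42 idx=27: raw=0x46007 flags P=1 W=1 U=1 S=0
  → PA=0x46A57  (3 entries read)
#2 VA=0x3808142F7 (r,kernel):
  [0] read 0x3A idx=14: raw=0x47007 flags P=1 W=1 U=1 S=0
  [1] read 0x47 idx=4: raw=0x4B007 flags P=1 W=1 U=1 S=0
  [2] read 0x4B idx=20: raw=0x4E007 flags P=1 W=1 U=1 S=0
  → PA=0x4E2F7  (3 entries read)
#3 VA=0x78081CC65 (r,kernel):
  [0] read 0x3A idx=30: raw=0x50007 flags P=1 W=1 U=1 S=0
  [1] read 0x50 idx=4: raw=0x51007 flags P=1 W=1 U=1 S=0
  [2] read 0x51 idx=28: raw=0x53007 flags P=1 W=1 U=1 S=0
  → PA=0x53C65  (3 entries read)

TLB: [["0x78081C", "0x53"]]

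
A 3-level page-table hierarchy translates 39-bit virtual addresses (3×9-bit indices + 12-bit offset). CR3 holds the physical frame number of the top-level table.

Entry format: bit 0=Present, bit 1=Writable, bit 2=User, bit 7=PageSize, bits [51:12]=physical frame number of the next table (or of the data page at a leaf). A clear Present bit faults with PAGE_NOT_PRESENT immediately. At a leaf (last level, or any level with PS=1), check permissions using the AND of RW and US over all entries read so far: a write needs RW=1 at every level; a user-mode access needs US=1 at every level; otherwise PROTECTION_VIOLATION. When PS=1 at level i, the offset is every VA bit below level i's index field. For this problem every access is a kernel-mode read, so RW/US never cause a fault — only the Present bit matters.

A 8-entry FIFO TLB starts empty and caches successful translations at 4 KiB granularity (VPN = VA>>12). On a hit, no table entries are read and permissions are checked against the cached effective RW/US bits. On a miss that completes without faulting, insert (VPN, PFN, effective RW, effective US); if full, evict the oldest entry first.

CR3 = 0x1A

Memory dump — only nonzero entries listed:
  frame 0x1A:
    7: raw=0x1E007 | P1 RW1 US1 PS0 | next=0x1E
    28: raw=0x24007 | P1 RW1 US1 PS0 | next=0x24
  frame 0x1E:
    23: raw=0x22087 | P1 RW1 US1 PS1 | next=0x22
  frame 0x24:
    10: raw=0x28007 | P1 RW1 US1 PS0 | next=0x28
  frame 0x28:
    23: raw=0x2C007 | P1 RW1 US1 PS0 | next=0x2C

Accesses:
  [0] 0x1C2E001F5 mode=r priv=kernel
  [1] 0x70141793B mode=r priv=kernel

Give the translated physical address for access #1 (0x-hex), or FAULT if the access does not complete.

Per-access translation:
#0 VA=0x1C2E001F5 (r,kernel):
  L0: frame=0x1A idx=7 entry=0x1E007 [P=1 RW=1 US=1 PS=0]
  L1: frame=0x1E idx=23 entry=0x22087 [P=1 RW=1 US=1 PS=1]
  ✓ 0x221F5 (huge @L1)  — 2 lookups
#1 VA=0x70141793B (r,kernel):
  L0: frame=0x1A idx=28 entry=0x24007 [P=1 RW=1 US=1 PS=0]
  L1: frame=0x24 idx=10 entry=0x28007 [P=1 RW=1 US=1 PS=0]
  L2: frame=0x28 idx=23 entry=0x2C007 [P=1 RW=1 US=1 PS=0]
  ✓ 0x2C93B  — 3 lookups

Access #1 PA: 0x2C93B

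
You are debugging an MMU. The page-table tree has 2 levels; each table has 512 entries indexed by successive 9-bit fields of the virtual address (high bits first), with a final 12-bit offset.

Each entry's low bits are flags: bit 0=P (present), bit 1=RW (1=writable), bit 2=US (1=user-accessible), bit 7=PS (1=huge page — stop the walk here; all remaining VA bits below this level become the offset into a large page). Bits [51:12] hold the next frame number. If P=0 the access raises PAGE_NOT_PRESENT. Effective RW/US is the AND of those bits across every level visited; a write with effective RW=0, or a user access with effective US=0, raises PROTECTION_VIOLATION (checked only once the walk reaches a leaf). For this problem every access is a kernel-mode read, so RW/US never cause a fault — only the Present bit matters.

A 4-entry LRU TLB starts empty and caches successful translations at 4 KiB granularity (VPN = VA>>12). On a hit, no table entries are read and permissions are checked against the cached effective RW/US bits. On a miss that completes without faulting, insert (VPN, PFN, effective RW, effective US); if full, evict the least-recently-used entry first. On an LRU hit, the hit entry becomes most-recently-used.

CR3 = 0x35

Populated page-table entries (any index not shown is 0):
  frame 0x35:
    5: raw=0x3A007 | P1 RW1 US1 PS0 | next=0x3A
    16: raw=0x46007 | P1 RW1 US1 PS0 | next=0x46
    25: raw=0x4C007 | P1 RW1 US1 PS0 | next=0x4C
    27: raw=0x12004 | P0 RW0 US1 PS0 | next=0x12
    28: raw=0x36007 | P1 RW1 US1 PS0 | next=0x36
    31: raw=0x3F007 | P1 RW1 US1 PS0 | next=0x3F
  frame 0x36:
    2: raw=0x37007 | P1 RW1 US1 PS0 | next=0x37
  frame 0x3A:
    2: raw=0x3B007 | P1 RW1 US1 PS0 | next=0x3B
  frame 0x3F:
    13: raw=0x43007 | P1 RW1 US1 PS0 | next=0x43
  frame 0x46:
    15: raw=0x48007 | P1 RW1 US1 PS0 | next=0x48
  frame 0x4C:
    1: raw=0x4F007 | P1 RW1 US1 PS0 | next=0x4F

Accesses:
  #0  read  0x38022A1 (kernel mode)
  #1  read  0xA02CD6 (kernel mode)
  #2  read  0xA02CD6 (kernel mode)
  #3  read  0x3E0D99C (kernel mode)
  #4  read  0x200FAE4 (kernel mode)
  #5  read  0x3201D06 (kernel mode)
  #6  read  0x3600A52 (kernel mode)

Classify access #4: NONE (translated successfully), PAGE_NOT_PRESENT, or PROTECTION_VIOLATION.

Trace:
#0 VA=0x38022A1 (r,kernel):
  L0 @0x35[28] → 0x36007  P=1,RW=1,US=1,PS=0
  L1 @0x36[2] → 0x37007  P=1,RW=1,US=1,PS=0
  ⇒ phys 0x372A1  [2 reads]
#1 VA=0xA02CD6 (r,kernel):
  L0 @0x35[5] → 0x3A007  P=1,RW=1,US=1,PS=0
  L1 @0x3A[2] → 0x3B007  P=1,RW=1,US=1,PS=0
  ⇒ phys 0x3BCD6  [2 reads]
#2 VA=0xA02CD6 (r,kernel):
  TLB hit vpn=0xA02 → PA=0x3BCD6
#3 VA=0x3E0D99C (r,kernel):
  L0 @0x35[31] → 0x3F007  P=1,RW=1,US=1,PS=0
  L1 @0x3F[13] → 0x43007  P=1,RW=1,US=1,PS=0
  ⇒ phys 0x4399C  [2 reads]
#4 VA=0x200FAE4 (r,kernel):
  L0 @0x35[16] → 0x46007  P=1,RW=1,US=1,PS=0
  L1 @0x46[15] → 0x48007  P=1,RW=1,US=1,PS=0
  ⇒ phys 0x48AE4  [2 reads]
#5 VA=0x3201D06 (r,kernel):
  L0 @0x35[25] → 0x4C007  P=1,RW=1,US=1,PS=0
  L1 @0x4C[1] → 0x4F007  P=1,RW=1,US=1,PS=0
  ⇒ phys 0x4FD06  [2 reads]
#6 VA=0x3600A52 (r,kernel):
  L0 @0x35[27] → 0x12004  P=0,RW=0,US=1,PS=0
  ✗ PAGE_NOT_PRESENT  [1 reads]

Access #4 fault: NONE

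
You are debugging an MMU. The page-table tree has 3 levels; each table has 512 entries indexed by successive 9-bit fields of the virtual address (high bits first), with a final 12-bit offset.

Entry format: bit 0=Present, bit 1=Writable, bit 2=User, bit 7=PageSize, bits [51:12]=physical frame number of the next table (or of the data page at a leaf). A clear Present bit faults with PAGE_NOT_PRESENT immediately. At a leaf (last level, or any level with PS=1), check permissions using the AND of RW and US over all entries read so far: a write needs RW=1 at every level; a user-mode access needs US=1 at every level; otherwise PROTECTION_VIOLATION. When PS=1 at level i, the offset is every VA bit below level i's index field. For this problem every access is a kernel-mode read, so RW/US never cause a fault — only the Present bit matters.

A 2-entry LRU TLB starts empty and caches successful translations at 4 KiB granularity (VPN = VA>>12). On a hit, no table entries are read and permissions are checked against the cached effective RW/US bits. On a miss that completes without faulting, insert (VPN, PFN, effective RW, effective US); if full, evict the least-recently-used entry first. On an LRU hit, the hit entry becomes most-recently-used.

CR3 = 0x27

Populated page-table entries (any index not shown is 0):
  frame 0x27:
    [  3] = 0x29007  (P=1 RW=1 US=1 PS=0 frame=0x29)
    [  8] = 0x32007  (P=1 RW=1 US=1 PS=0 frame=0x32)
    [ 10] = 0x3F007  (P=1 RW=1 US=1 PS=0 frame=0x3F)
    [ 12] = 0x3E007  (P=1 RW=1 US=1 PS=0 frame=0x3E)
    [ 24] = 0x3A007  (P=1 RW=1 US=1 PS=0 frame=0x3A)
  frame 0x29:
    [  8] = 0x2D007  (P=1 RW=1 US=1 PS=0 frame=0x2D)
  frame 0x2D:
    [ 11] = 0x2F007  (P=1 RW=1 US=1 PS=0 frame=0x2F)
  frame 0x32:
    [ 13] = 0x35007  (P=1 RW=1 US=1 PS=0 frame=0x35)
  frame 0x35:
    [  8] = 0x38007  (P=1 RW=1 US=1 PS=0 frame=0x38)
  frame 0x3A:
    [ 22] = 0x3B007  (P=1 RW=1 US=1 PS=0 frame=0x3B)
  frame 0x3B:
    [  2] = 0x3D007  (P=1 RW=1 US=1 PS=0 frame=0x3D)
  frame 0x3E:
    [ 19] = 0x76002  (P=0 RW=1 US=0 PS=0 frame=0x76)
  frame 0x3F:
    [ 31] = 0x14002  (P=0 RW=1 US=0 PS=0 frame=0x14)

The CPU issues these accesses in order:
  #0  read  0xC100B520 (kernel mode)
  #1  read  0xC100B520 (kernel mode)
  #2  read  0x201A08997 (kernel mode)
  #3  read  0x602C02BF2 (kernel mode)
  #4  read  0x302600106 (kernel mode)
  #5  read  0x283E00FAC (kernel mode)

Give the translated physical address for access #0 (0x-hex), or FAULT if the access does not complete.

Trace:
#0 VA=0xC100B520 (r,kernel):
  [0] read 0x27 idx=3: raw=0x29007 flags P=1 W=1 U=1 S=0
  [1] read 0x29 idx=8: raw=0x2D007 flags P=1 W=1 U=1 S=0
  [2] read 0x2D idx=11: raw=0x2F007 flags P=1 W=1 U=1 S=0
  → PA=0x2F520  (3 entries read)
#1 VA=0xC100B520 (r,kernel):
  TLB hit vpn=0xC100B → PA=0x2F520
#2 VA=0x201A08997 (r,kernel):
  [0] read 0x27 idx=8: raw=0x32007 flags P=1 W=1 U=1 S=0
  [1] read 0x32 idx=13: raw=0x35007 flags P=1 W=1 U=1 S=0
  [2] read 0x35 idx=8: raw=0x38007 flags P=1 W=1 U=1 S=0
  → PA=0x38997  (3 entries read)
#3 VA=0x602C02BF2 (r,kernel):
  [0] read 0x27 idx=24: raw=0x3A007 flags P=1 W=1 U=1 S=0
  [1] read 0x3A idx=22: raw=0x3B007 flags P=1 W=1 U=1 S=0
  [2] read 0x3B idx=2: raw=0x3D007 flags P=1 W=1 U=1 S=0
  → PA=0x3DBF2  (3 entries read)
#4 VA=0x302600106 (r,kernel):
  [0] read 0x27 idx=12: raw=0x3E007 flags P=1 W=1 U=1 S=0
  [1] read 0x3E idx=19: raw=0x76002 flags P=0 W=1 U=0 S=0
  ✗ PAGE_NOT_PRESENT  [2 reads]
#5 VA=0x283E00FAC (r,kernel):
  [0] read 0x27 idx=10: raw=0x3F007 flags P=1 W=1 U=1 S=0
  [1] read 0x3F idx=31: raw=0x14002 flags P=0 W=1 U=0 S=0
  ✗ PAGE_NOT_PRESENT  [2 reads]

Access #0 PA: 0x2F520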